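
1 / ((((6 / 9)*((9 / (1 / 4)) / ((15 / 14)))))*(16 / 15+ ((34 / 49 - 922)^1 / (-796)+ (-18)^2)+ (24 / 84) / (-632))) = 8253525 / 60311886244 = 0.00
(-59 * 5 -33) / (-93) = 328 / 93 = 3.53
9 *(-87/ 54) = -29/ 2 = -14.50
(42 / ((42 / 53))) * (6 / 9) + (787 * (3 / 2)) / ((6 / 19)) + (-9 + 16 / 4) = 3768.58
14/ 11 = 1.27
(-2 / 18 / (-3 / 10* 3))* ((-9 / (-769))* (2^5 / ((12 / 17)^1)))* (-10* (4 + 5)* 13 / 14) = -88400 / 16149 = -5.47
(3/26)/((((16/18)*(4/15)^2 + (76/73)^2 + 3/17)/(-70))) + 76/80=-325273062887/63130178540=-5.15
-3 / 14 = -0.21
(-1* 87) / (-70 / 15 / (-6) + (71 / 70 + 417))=-54810 / 263839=-0.21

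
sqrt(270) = 16.43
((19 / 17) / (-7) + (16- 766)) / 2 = -89269 / 238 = -375.08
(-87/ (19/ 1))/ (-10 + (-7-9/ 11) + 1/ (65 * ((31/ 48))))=1928355/ 7493828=0.26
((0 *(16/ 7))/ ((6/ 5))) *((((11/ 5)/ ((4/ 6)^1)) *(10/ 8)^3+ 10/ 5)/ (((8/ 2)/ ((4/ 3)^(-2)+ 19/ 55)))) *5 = 0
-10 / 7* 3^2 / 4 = -45 / 14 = -3.21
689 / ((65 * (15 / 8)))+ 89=7099 / 75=94.65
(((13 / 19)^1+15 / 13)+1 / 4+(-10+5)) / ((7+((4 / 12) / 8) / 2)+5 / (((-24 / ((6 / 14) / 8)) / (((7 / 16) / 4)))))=-8838144 / 21305479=-0.41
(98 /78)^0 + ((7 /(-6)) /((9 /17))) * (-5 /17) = 89 /54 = 1.65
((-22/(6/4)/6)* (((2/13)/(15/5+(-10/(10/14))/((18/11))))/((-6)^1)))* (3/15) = -11/4875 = -0.00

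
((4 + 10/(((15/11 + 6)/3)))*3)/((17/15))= 1090/51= 21.37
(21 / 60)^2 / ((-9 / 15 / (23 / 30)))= -1127 / 7200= -0.16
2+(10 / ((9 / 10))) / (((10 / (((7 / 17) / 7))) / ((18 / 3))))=122 / 51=2.39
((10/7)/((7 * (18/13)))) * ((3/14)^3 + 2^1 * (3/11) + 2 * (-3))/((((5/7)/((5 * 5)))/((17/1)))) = -302665025/633864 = -477.49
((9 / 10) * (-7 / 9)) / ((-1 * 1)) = 7 / 10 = 0.70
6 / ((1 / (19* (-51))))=-5814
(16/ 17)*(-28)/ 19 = -448/ 323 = -1.39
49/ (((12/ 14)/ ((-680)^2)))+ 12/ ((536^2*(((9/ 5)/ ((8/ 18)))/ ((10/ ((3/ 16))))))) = 9611591825000/ 363609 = 26433866.67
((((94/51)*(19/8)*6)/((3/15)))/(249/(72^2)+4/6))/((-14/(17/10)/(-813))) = 8253576/455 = 18139.73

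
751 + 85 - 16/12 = 2504/3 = 834.67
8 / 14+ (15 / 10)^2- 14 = -313 / 28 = -11.18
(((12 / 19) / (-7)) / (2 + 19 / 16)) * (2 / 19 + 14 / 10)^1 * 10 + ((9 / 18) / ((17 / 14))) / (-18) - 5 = -4213471 / 773262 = -5.45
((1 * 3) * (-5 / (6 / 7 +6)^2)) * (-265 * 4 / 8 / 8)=64925 / 12288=5.28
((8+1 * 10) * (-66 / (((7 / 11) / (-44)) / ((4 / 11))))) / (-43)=-209088 / 301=-694.64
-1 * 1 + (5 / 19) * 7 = 16 / 19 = 0.84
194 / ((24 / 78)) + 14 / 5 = 6333 / 10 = 633.30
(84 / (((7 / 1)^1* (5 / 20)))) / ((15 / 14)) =224 / 5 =44.80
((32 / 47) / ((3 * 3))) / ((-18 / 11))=-176 / 3807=-0.05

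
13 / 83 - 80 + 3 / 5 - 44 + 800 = 280854 / 415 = 676.76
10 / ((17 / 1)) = 10 / 17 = 0.59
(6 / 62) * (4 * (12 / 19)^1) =144 / 589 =0.24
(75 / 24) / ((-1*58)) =-25 / 464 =-0.05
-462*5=-2310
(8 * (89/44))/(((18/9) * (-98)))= -89/1078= -0.08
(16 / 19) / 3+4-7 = -155 / 57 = -2.72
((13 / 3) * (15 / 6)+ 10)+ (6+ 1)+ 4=191 / 6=31.83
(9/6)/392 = 3/784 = 0.00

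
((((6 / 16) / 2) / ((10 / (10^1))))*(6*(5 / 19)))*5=225 / 152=1.48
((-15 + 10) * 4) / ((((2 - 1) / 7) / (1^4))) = -140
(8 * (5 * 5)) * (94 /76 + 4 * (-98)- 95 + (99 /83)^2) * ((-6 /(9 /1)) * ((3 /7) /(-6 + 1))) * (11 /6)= -9298051620 /916237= -10148.09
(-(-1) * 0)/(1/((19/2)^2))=0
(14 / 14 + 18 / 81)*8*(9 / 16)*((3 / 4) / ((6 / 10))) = 55 / 8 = 6.88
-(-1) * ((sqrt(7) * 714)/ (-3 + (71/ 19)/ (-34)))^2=4341755664/ 11767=368977.28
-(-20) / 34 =10 / 17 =0.59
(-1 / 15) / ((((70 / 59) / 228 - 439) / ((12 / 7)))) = 26904 / 103343765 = 0.00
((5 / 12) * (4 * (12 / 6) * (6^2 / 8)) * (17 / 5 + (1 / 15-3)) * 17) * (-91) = -10829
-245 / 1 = -245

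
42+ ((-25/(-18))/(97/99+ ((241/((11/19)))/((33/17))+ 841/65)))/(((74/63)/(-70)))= 7115140641/170882798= 41.64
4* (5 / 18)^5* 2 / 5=625 / 236196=0.00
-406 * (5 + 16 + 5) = -10556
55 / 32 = 1.72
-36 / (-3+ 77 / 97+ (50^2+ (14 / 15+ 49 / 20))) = -209520 / 14556851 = -0.01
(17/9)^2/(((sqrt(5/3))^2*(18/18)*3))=289/405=0.71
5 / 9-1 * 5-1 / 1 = -49 / 9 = -5.44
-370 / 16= -185 / 8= -23.12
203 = 203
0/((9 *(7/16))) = 0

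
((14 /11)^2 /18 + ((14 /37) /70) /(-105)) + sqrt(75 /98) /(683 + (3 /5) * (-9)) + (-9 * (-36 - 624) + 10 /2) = 25 * sqrt(6) /47432 + 41920464062 /7051275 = 5945.09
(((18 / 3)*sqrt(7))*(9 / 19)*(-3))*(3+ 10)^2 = -27378*sqrt(7) / 19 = -3812.39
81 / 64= 1.27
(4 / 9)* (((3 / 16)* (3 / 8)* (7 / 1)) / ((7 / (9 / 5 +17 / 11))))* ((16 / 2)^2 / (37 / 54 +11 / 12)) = 39744 / 9515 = 4.18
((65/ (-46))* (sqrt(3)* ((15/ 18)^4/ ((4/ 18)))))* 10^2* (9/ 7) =-1015625* sqrt(3)/ 2576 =-682.89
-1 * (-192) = 192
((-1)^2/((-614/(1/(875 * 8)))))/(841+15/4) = -1/3630735500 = -0.00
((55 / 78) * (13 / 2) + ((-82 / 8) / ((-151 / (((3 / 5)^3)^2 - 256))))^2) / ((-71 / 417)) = -11381772443609230357 / 6323714843750000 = -1799.86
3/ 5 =0.60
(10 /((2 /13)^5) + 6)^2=13464135729.38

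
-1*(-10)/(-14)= -5/7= -0.71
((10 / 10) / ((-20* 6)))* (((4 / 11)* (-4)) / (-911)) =-2 / 150315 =-0.00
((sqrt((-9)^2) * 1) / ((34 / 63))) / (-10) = -1.67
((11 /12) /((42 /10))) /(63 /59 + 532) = 3245 /7925652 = 0.00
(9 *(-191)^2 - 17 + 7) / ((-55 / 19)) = -6238061 / 55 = -113419.29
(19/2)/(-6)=-1.58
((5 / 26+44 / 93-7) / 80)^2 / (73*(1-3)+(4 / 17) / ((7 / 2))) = -27918648191 / 649818937497600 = -0.00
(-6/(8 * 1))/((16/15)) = -45/64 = -0.70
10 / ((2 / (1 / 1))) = 5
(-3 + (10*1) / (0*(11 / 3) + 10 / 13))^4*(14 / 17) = 140000 / 17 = 8235.29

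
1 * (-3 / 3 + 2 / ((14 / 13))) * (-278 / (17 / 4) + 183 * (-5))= -14286 / 17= -840.35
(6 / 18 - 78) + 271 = 580 / 3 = 193.33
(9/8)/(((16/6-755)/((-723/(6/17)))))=110619/36112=3.06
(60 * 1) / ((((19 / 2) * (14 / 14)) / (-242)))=-29040 / 19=-1528.42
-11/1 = -11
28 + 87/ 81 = 785/ 27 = 29.07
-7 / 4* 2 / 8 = -7 / 16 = -0.44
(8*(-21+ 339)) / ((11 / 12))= 30528 / 11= 2775.27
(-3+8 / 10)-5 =-36 / 5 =-7.20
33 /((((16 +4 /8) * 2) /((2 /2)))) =1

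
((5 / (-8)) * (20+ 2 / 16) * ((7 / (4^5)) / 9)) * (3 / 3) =-5635 / 589824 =-0.01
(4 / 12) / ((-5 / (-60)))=4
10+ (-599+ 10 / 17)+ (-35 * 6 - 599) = -1397.41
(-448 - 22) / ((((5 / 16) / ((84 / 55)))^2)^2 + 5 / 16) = -306707876020224 / 205071937181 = -1495.61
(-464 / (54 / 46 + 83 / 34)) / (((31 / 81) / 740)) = -21749109120 / 87637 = -248172.68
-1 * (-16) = 16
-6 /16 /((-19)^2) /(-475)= 3 /1371800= 0.00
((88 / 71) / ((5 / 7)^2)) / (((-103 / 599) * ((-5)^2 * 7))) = -368984 / 4570625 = -0.08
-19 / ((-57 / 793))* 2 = 1586 / 3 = 528.67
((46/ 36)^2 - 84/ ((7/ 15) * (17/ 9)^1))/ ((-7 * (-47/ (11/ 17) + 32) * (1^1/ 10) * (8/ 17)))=-28373785/ 4055184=-7.00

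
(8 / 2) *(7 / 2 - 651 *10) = -26026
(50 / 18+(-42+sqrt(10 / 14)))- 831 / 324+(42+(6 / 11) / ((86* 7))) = 76477 / 357588+sqrt(35) / 7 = 1.06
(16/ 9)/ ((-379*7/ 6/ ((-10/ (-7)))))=-0.01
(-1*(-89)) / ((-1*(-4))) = 89 / 4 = 22.25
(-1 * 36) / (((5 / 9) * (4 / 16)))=-259.20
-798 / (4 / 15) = -5985 / 2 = -2992.50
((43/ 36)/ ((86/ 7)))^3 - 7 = -2612393/ 373248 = -7.00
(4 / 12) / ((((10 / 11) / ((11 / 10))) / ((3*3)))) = 363 / 100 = 3.63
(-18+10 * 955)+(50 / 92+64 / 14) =3070951 / 322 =9537.11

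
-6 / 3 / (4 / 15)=-15 / 2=-7.50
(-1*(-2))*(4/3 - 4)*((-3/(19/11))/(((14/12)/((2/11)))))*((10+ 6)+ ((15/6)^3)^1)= 6072/133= 45.65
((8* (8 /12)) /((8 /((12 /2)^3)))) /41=144 /41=3.51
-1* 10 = -10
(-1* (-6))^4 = 1296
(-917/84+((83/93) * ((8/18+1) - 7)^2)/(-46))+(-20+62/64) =-30.55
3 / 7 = 0.43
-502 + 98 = -404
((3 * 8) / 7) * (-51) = -1224 / 7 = -174.86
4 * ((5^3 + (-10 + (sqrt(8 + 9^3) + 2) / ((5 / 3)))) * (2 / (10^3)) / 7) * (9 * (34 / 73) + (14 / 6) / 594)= 545803 * sqrt(737) / 189708750 + 45301649 / 81303750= 0.64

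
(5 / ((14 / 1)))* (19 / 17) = 95 / 238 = 0.40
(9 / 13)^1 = 9 / 13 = 0.69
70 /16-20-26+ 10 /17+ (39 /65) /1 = -27497 /680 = -40.44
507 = 507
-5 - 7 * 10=-75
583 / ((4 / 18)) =5247 / 2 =2623.50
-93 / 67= -1.39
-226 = -226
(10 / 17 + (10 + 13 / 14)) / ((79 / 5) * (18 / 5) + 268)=68525 / 1933036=0.04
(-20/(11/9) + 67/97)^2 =279658729/1138489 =245.64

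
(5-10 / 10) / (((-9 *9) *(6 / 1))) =-2 / 243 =-0.01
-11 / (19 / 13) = -143 / 19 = -7.53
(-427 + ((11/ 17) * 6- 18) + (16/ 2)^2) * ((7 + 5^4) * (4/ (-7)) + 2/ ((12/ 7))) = 32309303/ 238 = 135753.37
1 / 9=0.11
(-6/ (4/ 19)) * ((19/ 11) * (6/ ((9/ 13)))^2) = -122018/ 33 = -3697.52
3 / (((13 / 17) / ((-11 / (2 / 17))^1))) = -9537 / 26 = -366.81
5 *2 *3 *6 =180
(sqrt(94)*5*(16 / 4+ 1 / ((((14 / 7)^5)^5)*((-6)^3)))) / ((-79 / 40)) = -724775731175*sqrt(94) / 71571603456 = -98.18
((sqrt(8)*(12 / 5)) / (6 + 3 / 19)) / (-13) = -152*sqrt(2) / 2535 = -0.08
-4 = -4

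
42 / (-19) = -2.21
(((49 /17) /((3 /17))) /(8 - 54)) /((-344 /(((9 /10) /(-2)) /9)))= -49 /949440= -0.00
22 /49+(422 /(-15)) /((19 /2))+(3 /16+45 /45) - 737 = -164971321 /223440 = -738.32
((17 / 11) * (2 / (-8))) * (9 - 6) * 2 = -51 / 22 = -2.32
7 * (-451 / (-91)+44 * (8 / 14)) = 2739 / 13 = 210.69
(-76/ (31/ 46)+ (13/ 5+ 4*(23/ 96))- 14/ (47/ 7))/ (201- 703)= 19459861/ 87769680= 0.22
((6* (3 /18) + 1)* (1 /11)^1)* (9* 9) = 162 /11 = 14.73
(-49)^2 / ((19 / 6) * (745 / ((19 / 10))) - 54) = 1029 / 509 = 2.02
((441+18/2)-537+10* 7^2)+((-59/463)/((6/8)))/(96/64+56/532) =402.89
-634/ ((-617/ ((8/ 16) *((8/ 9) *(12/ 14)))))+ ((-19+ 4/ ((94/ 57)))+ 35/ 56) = -75796057/ 4871832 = -15.56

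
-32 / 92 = -8 / 23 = -0.35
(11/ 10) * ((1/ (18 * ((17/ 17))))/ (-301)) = -11/ 54180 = -0.00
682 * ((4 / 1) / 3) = 2728 / 3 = 909.33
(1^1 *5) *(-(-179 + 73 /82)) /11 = 73025 /902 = 80.96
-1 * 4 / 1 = -4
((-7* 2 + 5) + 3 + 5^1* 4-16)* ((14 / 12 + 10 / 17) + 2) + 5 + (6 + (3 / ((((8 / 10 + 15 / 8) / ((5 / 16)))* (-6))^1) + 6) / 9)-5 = -55637 / 65484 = -0.85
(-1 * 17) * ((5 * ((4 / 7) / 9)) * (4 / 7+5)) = -30.07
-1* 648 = -648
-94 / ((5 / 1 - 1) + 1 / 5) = -470 / 21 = -22.38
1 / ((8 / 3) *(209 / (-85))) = -255 / 1672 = -0.15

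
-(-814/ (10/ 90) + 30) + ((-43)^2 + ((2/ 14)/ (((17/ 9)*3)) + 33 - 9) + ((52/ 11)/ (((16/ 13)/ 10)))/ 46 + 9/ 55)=5521638147/ 602140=9170.02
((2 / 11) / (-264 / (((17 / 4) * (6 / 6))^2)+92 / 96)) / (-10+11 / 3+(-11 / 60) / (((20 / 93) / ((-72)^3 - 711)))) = -16646400 / 398626928690683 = -0.00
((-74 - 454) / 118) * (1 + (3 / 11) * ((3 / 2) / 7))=-4.74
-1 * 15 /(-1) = 15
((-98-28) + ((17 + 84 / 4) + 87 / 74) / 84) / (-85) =45901 / 31080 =1.48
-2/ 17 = -0.12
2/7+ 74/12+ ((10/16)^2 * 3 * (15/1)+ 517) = 727145/1344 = 541.03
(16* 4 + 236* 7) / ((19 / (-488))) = -837408 / 19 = -44074.11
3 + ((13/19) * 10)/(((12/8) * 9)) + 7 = 5390/513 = 10.51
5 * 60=300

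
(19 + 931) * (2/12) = 475/3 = 158.33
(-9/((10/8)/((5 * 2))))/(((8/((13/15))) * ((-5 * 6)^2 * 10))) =-13/15000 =-0.00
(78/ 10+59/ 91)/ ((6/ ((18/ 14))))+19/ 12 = 129707/ 38220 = 3.39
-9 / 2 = -4.50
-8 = -8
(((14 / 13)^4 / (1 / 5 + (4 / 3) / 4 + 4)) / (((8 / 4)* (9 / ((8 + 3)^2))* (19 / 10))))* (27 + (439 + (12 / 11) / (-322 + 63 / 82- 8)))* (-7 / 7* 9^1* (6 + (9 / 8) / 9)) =-2238628139696025 / 83017601797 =-26965.70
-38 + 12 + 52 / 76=-481 / 19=-25.32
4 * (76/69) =304/69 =4.41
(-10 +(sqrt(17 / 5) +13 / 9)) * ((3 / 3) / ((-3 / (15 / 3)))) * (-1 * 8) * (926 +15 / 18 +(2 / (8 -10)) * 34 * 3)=-7621460 / 81 +19796 * sqrt(85) / 9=-73813.20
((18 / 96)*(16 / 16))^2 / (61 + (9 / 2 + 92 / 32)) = 9 / 17504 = 0.00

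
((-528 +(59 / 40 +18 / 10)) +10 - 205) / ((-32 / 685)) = 3944093 / 256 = 15406.61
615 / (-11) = -615 / 11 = -55.91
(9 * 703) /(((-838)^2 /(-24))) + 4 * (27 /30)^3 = 118493469 /43890250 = 2.70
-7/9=-0.78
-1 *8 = -8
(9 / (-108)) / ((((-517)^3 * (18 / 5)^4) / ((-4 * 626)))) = -195625 / 21759700264632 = -0.00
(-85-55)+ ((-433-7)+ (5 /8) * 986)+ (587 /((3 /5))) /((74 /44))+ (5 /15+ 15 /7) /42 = 40336973 /65268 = 618.02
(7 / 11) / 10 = 7 / 110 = 0.06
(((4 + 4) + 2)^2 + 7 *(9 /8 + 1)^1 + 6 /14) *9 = 58113 /56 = 1037.73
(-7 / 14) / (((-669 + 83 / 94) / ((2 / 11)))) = 0.00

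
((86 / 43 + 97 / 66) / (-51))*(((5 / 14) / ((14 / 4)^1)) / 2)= -1145 / 329868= -0.00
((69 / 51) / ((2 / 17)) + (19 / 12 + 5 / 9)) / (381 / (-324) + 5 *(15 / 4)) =1473 / 1898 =0.78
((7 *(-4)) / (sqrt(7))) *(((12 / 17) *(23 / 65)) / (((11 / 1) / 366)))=-404064 *sqrt(7) / 12155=-87.95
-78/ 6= -13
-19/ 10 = -1.90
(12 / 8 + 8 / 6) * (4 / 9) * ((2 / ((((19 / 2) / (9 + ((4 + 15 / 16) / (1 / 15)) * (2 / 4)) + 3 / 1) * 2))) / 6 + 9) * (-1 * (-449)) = 652659665 / 127521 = 5118.06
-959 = -959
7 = 7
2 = 2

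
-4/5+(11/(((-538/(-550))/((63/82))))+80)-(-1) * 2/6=88.17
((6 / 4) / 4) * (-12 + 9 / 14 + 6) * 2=-225 / 56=-4.02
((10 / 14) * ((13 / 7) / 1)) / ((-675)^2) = 13 / 4465125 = 0.00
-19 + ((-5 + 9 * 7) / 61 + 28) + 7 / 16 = 10139 / 976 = 10.39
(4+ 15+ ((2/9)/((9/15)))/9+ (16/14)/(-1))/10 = 6089/3402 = 1.79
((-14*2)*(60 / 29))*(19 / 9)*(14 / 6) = -74480 / 261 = -285.36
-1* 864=-864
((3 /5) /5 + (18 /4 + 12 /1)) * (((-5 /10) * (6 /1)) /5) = -2493 /250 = -9.97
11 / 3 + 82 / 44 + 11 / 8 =1823 / 264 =6.91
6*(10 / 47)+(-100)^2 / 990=52940 / 4653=11.38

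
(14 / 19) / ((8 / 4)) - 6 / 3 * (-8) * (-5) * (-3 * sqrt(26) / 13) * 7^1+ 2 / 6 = 40 / 57+ 1680 * sqrt(26) / 13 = 659.65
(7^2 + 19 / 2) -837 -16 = -1589 / 2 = -794.50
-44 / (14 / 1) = -22 / 7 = -3.14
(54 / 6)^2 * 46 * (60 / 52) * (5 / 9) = 31050 / 13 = 2388.46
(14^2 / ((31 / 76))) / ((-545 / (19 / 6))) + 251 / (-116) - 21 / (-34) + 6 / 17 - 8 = -1197930029 / 99950820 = -11.99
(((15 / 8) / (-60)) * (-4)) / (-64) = -1 / 512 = -0.00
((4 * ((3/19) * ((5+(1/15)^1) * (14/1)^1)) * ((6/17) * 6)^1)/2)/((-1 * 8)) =-504/85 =-5.93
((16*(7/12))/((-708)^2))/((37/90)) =35/772782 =0.00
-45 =-45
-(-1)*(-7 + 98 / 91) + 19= 13.08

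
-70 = -70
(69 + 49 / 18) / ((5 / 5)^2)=1291 / 18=71.72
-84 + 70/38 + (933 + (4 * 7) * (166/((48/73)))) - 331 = 865109/114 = 7588.68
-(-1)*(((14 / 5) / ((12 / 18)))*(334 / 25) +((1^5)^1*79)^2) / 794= 787139 / 99250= 7.93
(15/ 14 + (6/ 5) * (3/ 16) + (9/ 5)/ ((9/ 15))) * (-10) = -1203/ 28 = -42.96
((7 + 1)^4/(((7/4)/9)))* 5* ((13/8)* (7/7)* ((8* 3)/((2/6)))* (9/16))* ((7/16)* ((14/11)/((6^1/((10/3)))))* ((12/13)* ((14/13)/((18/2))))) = 33868800/143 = 236844.76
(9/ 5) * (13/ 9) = 13/ 5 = 2.60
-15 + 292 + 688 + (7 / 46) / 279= 12384817 / 12834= 965.00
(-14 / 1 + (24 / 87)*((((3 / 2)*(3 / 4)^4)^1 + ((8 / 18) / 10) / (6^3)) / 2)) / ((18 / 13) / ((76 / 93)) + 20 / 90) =-15522899509 / 2135021760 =-7.27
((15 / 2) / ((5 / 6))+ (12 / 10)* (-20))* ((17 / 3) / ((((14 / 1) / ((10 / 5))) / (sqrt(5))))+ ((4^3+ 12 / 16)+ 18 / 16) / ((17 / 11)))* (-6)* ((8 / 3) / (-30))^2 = 544* sqrt(5) / 945+ 1364 / 45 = 31.60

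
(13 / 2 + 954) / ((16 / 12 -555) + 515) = -5763 / 232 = -24.84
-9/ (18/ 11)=-11/ 2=-5.50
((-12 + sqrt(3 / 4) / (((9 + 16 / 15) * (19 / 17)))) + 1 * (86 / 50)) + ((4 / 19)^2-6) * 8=-522777 / 9025 + 255 * sqrt(3) / 5738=-57.85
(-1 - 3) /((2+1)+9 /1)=-1 /3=-0.33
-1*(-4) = 4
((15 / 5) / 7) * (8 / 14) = 12 / 49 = 0.24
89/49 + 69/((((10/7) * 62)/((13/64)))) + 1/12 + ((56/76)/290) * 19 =2.11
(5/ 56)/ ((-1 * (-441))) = 5/ 24696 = 0.00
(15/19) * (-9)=-135/19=-7.11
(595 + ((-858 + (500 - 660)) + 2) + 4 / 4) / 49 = -60 / 7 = -8.57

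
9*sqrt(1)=9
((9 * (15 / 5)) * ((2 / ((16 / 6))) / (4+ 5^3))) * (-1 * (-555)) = 14985 / 172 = 87.12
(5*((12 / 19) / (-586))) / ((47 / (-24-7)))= 930 / 261649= 0.00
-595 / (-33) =595 / 33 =18.03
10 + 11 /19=201 /19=10.58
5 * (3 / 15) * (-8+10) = 2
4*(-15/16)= -15/4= -3.75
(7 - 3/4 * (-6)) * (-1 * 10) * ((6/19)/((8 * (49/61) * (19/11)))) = -231495/70756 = -3.27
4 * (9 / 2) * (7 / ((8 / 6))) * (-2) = -189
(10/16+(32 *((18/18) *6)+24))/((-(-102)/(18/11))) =5199/1496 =3.48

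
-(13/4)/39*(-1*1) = 1/12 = 0.08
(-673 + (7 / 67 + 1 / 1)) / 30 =-45017 / 2010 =-22.40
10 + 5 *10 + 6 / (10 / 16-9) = 3972 / 67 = 59.28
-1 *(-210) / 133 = 30 / 19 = 1.58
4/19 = 0.21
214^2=45796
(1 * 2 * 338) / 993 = 676 / 993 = 0.68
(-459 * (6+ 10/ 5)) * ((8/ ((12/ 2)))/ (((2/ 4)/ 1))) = -9792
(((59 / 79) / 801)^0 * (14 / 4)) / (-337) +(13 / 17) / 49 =2931 / 561442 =0.01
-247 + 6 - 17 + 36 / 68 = -4377 / 17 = -257.47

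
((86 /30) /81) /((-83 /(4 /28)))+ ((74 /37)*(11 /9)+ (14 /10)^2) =15545602 /3529575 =4.40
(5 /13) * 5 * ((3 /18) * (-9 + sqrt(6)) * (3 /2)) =-3.15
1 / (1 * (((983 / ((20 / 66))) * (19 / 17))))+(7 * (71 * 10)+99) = 3124232699 / 616341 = 5069.00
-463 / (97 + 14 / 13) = -6019 / 1275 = -4.72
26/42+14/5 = 359/105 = 3.42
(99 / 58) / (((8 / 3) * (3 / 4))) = 99 / 116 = 0.85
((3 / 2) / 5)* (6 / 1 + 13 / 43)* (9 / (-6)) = -2439 / 860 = -2.84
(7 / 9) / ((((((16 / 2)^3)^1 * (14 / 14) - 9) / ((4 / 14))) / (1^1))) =2 / 4527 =0.00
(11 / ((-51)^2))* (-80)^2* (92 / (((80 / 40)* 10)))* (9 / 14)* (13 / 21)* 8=16839680 / 42483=396.39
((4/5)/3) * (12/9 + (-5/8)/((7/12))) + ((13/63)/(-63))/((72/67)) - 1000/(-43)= 1432943791/61440120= 23.32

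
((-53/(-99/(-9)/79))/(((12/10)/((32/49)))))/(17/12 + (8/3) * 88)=-1339840/1526987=-0.88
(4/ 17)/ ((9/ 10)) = 40/ 153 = 0.26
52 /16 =13 /4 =3.25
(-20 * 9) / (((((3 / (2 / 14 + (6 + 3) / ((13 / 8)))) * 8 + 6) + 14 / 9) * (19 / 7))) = -1465695 / 260357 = -5.63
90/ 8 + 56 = 269/ 4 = 67.25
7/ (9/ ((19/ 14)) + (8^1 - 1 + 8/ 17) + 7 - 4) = 2261/ 5524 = 0.41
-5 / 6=-0.83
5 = 5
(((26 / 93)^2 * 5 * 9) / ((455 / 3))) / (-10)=-78 / 33635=-0.00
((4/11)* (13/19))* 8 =416/209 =1.99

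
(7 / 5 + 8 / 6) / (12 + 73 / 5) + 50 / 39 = 7183 / 5187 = 1.38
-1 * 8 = -8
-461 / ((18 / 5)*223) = -2305 / 4014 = -0.57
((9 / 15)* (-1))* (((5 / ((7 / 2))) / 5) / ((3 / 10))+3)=-83 / 35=-2.37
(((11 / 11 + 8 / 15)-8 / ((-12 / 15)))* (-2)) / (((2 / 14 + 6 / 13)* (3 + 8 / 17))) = -535262 / 48675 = -11.00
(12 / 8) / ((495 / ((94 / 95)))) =47 / 15675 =0.00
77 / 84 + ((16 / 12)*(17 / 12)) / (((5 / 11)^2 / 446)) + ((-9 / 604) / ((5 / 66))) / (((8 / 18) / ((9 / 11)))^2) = 48765805129 / 11959200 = 4077.68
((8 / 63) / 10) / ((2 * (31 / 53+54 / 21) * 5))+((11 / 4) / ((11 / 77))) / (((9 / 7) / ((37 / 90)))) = 116773897 / 18970200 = 6.16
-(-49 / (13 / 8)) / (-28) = -1.08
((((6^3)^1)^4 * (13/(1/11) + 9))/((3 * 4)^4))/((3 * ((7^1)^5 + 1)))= 664848/2101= 316.44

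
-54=-54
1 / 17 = 0.06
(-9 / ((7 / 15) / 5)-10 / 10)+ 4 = -654 / 7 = -93.43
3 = 3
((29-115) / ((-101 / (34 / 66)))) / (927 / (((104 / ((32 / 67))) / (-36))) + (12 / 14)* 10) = -4456907 / 1470112974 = -0.00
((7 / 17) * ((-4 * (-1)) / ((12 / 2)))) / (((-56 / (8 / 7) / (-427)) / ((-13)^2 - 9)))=19520 / 51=382.75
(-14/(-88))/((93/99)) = 21/124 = 0.17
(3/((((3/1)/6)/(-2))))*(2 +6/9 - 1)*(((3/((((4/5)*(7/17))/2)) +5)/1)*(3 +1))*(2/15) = -5200/21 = -247.62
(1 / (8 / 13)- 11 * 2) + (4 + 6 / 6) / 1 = -123 / 8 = -15.38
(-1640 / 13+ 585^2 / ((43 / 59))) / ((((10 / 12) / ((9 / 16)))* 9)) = 157449633 / 4472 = 35207.88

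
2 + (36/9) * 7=30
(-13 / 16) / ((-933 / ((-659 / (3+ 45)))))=-8567 / 716544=-0.01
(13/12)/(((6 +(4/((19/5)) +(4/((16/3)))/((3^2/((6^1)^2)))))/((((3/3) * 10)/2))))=1235/2292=0.54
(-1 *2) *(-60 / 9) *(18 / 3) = 80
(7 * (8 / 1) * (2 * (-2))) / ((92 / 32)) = -77.91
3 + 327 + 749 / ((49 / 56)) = 1186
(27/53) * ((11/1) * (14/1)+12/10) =20952/265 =79.06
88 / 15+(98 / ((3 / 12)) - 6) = 5878 / 15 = 391.87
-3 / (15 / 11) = -11 / 5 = -2.20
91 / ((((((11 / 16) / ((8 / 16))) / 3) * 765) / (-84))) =-20384 / 935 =-21.80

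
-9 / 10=-0.90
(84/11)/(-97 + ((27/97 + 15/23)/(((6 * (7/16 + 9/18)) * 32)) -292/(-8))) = -803160/6362587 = -0.13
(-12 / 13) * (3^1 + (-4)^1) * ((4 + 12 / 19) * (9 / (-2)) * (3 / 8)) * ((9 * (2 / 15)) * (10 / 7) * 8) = -171072 / 1729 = -98.94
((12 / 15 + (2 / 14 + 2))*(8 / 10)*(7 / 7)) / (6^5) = 103 / 340200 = 0.00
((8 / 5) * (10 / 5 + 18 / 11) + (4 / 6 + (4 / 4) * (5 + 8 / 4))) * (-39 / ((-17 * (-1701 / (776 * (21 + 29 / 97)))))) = -95614480 / 318087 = -300.59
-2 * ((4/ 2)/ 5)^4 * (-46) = 1472/ 625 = 2.36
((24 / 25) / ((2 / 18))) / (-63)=-24 / 175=-0.14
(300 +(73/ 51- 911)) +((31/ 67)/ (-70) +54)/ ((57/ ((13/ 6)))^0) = -132888041/ 239190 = -555.58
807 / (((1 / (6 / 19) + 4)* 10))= 2421 / 215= 11.26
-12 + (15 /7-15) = -174 /7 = -24.86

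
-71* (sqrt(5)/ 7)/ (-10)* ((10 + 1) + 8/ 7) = 1207* sqrt(5)/ 98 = 27.54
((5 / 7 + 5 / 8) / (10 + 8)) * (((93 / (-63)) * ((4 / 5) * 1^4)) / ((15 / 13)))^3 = -261803308 / 3281866875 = -0.08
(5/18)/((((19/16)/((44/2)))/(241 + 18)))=227920/171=1332.87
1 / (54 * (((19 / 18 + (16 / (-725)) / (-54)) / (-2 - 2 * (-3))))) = 2900 / 41341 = 0.07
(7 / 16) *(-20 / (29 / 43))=-1505 / 116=-12.97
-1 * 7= -7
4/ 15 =0.27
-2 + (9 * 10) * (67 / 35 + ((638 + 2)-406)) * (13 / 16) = 965957 / 56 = 17249.23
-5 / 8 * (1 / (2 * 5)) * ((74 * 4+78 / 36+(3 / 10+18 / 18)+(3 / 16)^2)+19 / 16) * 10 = -1154647 / 6144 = -187.93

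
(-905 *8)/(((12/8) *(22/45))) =-108600/11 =-9872.73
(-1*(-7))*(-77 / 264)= -49 / 24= -2.04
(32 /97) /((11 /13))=416 /1067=0.39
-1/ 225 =-0.00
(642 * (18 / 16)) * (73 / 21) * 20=351495 / 7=50213.57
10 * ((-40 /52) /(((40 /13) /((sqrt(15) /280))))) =-sqrt(15) /112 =-0.03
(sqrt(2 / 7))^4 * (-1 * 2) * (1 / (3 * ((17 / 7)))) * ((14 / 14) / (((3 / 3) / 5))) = -40 / 357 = -0.11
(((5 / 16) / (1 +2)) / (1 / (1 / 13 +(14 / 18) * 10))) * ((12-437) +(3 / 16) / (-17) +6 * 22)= -366216905 / 1527552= -239.74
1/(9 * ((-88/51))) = -17/264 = -0.06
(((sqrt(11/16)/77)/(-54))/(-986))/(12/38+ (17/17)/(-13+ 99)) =817 * sqrt(11)/4386773160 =0.00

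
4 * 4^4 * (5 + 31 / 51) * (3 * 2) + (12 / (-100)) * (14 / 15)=73215762 / 2125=34454.48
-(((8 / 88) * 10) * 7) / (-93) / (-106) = -35 / 54219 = -0.00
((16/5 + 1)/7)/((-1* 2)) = -0.30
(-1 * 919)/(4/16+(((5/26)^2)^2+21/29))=-12178867376/12927697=-942.08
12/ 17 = 0.71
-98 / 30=-49 / 15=-3.27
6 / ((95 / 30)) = 36 / 19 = 1.89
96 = 96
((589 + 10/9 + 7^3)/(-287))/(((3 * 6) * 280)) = -4199/6509160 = -0.00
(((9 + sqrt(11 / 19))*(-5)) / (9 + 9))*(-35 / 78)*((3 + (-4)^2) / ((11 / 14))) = 1225*sqrt(209) / 7722 + 23275 / 858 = 29.42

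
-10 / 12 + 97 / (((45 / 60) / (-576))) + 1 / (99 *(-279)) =-4115354069 / 55242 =-74496.83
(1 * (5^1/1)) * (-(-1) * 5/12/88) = 25/1056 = 0.02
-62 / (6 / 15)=-155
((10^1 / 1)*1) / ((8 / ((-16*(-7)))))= 140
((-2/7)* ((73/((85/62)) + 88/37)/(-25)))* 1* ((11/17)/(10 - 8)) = 1924362/9356375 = 0.21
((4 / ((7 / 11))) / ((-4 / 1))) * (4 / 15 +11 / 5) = -407 / 105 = -3.88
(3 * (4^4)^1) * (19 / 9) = 1621.33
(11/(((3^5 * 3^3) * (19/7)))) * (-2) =-154/124659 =-0.00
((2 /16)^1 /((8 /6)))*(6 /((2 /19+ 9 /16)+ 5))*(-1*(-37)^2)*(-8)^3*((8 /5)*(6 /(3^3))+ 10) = 6206016512 /8615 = 720373.36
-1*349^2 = -121801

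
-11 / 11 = -1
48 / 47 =1.02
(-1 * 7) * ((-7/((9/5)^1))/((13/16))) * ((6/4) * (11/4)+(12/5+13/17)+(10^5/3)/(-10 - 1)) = -6647969062/65637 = -101283.87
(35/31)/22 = 35/682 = 0.05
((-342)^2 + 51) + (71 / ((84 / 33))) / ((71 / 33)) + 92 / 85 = 278529131 / 2380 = 117029.05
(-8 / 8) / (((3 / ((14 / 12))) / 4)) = -14 / 9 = -1.56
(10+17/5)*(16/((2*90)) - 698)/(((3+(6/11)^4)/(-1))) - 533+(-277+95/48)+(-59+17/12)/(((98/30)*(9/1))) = 17692267564763/7976631600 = 2218.01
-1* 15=-15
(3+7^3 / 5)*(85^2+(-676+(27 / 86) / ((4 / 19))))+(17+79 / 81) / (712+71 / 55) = 1281739495915061 / 2732831460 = 469015.20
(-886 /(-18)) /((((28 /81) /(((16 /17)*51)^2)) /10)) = 22965120 /7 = 3280731.43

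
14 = 14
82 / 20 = 4.10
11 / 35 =0.31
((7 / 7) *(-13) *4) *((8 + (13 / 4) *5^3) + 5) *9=-196209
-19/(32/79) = -1501/32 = -46.91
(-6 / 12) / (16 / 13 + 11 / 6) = -39 / 239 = -0.16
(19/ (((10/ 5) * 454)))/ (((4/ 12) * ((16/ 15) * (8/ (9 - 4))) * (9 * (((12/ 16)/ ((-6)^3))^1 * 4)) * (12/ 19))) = -27075/ 58112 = -0.47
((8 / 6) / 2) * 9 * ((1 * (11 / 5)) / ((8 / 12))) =99 / 5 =19.80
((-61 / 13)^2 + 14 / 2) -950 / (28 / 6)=-206497 / 1183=-174.55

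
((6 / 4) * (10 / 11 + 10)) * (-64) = -11520 / 11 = -1047.27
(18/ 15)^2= 36/ 25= 1.44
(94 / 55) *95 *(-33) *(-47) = 251826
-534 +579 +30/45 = 137/3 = 45.67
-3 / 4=-0.75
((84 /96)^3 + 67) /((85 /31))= 24.68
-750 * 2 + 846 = -654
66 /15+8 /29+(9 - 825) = -117642 /145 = -811.32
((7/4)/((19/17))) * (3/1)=357/76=4.70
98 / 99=0.99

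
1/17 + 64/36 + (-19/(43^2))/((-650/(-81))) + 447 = 82533207733/183883050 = 448.84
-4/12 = -1/3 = -0.33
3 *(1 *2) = 6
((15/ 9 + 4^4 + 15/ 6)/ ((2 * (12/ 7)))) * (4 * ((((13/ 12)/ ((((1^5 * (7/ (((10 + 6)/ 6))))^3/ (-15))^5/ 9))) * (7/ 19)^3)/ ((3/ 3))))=-19921776305766400000/ 343221910888441977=-58.04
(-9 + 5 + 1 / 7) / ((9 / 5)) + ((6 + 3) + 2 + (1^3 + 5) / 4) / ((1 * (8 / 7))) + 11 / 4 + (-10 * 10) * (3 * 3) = -99507 / 112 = -888.46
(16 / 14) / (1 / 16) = 128 / 7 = 18.29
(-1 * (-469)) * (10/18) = 260.56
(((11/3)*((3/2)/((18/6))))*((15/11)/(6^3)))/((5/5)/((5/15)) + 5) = 5/3456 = 0.00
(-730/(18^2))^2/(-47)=-133225/1233468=-0.11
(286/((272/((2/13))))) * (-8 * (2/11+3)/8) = -35/68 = -0.51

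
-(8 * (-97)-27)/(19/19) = 803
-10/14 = -5/7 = -0.71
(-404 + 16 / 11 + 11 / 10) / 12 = -44159 / 1320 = -33.45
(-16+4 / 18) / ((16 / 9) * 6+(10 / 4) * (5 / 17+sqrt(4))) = -4828 / 5019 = -0.96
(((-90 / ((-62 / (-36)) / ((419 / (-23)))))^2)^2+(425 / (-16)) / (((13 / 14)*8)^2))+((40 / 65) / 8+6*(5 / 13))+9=9184231454353366068149546759 / 11181106633525504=821406302200.47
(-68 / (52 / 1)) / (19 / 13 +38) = -17 / 513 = -0.03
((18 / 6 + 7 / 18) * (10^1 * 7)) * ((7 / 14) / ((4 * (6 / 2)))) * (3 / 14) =305 / 144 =2.12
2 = 2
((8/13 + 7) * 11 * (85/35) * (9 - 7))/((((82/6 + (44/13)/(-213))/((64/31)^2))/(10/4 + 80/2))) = 1372888535040/254273873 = 5399.25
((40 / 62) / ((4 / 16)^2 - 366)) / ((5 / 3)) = -192 / 181505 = -0.00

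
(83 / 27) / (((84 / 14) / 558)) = 285.89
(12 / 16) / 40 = 3 / 160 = 0.02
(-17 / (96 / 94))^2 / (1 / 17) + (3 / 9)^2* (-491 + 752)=10919633 / 2304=4739.42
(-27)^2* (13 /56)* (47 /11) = 445419 /616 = 723.08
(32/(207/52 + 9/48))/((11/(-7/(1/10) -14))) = -186368/3179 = -58.62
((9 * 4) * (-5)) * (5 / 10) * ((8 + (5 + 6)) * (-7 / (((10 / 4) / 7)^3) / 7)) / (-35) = -134064 / 125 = -1072.51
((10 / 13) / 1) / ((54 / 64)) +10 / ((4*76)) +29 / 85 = 1.29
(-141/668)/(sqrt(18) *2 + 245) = -34545/40048604 + 423 *sqrt(2)/20024302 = -0.00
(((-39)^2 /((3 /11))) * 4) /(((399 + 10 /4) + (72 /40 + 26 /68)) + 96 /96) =24310 /441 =55.12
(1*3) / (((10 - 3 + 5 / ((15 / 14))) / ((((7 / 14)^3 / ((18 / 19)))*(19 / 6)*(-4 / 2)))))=-361 / 1680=-0.21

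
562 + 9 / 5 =563.80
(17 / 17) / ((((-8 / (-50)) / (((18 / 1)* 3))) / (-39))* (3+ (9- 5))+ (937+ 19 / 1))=26325 / 25166686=0.00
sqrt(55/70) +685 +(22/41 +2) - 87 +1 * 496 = sqrt(154)/14 +44958/41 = 1097.42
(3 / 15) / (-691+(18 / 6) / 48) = -16 / 55275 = -0.00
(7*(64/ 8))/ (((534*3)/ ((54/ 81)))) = 56/ 2403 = 0.02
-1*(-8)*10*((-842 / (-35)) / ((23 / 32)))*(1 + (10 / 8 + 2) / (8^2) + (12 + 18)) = 13386116 / 161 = 83143.58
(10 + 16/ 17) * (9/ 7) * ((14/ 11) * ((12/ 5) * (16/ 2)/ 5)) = 321408/ 4675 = 68.75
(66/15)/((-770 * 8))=-1/1400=-0.00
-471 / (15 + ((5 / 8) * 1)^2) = -30144 / 985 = -30.60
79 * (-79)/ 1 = -6241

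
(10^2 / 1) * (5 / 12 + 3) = 1025 / 3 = 341.67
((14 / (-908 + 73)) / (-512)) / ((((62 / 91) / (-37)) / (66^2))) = -25666641 / 3313280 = -7.75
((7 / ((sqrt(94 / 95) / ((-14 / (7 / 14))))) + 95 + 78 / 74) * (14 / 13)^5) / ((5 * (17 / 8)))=15291411968 / 1167716485 - 421654016 * sqrt(8930) / 1483315535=-13.77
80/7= 11.43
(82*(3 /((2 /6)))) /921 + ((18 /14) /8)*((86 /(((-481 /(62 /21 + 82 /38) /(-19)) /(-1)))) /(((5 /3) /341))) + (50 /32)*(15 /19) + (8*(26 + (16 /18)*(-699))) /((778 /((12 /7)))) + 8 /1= -2444182056147639 /4278314644240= -571.30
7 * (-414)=-2898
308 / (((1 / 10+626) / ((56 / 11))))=15680 / 6261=2.50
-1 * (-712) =712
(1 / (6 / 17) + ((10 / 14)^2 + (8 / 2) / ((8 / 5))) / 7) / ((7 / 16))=53728 / 7203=7.46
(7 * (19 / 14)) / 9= 19 / 18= 1.06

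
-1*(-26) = 26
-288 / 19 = -15.16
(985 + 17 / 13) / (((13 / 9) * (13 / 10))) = 1153980 / 2197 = 525.25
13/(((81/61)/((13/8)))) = 10309/648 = 15.91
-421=-421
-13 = -13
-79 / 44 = -1.80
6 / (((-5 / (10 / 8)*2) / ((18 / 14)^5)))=-177147 / 67228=-2.64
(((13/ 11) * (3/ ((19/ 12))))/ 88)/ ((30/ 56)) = 546/ 11495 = 0.05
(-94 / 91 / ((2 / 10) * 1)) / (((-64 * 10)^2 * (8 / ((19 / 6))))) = -893 / 178913280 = -0.00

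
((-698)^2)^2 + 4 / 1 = 237367737620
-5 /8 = -0.62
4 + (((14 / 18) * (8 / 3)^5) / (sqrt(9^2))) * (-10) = -2215028 / 19683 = -112.54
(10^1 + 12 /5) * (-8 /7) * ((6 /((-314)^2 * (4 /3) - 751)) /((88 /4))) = -4464 /150970435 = -0.00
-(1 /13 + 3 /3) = -14 /13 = -1.08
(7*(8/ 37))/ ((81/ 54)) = 112/ 111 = 1.01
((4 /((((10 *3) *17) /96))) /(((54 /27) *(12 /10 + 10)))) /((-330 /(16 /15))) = -32 /294525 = -0.00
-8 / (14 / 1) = -4 / 7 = -0.57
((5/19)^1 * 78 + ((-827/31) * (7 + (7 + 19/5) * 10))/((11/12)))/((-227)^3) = 0.00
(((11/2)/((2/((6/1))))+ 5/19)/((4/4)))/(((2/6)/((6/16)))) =5733/304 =18.86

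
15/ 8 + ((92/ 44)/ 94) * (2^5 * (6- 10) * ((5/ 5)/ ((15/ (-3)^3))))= 144759/ 20680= 7.00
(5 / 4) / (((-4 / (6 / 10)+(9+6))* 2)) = 3 / 40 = 0.08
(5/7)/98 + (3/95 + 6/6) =67703/65170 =1.04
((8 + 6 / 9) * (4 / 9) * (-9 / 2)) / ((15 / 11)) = -572 / 45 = -12.71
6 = 6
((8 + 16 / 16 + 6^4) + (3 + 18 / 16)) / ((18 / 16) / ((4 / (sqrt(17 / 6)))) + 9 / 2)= 446848 / 1519 - 13964*sqrt(102) / 4557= 263.22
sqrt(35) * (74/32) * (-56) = -259 * sqrt(35)/2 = -766.13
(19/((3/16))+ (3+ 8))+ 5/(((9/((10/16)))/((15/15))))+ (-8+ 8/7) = 53335/504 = 105.82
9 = 9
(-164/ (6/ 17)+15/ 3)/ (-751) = 1379/ 2253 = 0.61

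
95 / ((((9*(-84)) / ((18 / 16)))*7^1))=-95 / 4704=-0.02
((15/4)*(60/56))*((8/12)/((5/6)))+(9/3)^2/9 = 59/14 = 4.21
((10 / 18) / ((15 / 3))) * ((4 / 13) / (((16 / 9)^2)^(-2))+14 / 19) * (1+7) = 49398704 / 14585103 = 3.39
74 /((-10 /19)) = -703 /5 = -140.60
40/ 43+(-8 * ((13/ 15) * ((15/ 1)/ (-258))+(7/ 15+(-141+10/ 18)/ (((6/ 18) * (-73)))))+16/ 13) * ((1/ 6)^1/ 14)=4570367/ 12854205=0.36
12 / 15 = 4 / 5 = 0.80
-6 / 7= -0.86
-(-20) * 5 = 100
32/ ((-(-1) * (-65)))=-32/ 65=-0.49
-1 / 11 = -0.09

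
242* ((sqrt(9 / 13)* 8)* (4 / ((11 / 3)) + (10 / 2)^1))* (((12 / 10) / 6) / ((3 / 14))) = 165088* sqrt(13) / 65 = 9157.43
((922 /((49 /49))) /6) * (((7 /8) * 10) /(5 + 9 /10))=80675 /354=227.90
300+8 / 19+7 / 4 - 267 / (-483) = 302.72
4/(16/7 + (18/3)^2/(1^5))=0.10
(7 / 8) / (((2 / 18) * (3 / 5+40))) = 45 / 232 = 0.19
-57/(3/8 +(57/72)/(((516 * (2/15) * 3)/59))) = -1411776/14893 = -94.79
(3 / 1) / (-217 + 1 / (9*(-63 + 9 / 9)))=-1674 / 121087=-0.01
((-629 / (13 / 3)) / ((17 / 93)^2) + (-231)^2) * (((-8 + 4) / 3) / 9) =-4814552 / 663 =-7261.77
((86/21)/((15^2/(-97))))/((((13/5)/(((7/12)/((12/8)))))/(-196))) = 817516/15795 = 51.76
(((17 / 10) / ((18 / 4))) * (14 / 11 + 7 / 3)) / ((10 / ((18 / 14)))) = 289 / 1650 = 0.18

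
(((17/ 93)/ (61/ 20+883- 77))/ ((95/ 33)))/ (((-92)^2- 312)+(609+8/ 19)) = 68/ 7591061667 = 0.00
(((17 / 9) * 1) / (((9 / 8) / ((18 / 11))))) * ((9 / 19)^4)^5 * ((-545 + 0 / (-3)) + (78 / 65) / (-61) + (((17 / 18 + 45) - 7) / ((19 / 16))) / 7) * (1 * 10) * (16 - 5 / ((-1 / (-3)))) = -16107229943227289200200794208 / 3354642001271773947049633900043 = -0.00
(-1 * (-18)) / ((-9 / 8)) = -16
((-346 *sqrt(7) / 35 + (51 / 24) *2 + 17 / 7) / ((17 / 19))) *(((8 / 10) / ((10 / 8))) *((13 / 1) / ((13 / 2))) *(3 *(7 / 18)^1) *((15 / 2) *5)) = 418 - 52592 *sqrt(7) / 85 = -1219.00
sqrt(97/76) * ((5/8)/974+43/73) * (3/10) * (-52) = -13081419 * sqrt(1843)/54037520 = -10.39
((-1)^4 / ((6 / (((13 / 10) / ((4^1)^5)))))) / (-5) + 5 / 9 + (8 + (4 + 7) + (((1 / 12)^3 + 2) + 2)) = 65127883 / 2764800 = 23.56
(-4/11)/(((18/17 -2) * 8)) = 17/352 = 0.05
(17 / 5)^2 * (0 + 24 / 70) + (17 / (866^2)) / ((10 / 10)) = 2600862283 / 656211500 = 3.96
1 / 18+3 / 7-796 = -100235 / 126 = -795.52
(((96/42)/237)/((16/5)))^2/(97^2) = 25/25896211929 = 0.00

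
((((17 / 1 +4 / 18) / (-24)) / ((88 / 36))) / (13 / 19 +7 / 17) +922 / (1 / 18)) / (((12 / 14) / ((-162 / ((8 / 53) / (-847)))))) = 265839487377387 / 15104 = 17600601653.69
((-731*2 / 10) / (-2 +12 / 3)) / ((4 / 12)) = -2193 / 10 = -219.30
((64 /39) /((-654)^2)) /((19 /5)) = 80 /79234389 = 0.00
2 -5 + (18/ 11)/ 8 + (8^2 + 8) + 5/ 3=70.87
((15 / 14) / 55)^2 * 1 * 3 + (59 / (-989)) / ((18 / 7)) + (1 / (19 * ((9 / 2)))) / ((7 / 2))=-75080585 / 4010826204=-0.02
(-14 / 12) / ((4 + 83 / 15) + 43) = -35 / 1576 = -0.02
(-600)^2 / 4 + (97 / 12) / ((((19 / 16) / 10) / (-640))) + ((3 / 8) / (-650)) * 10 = 1376335829 / 29640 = 46435.08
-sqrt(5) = -2.24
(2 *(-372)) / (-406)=372 / 203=1.83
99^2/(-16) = -9801/16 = -612.56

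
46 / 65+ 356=23186 / 65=356.71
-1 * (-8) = 8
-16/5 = -3.20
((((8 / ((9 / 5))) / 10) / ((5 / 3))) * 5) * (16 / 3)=64 / 9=7.11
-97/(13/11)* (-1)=1067/13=82.08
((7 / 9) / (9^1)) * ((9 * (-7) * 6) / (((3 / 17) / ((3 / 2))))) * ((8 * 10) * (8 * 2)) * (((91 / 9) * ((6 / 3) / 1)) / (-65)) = 2985472 / 27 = 110573.04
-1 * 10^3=-1000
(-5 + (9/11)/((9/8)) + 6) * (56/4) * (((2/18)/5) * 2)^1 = 532/495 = 1.07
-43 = -43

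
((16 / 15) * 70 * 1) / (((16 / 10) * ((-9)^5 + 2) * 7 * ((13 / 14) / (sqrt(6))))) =-280 * sqrt(6) / 2302833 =-0.00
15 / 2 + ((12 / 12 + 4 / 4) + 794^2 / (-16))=-157571 / 4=-39392.75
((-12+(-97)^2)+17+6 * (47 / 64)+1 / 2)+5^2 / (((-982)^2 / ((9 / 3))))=72663019405 / 7714592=9418.91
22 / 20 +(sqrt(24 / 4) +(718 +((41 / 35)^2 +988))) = sqrt(6) +4185757 / 2450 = 1710.92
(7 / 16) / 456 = 7 / 7296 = 0.00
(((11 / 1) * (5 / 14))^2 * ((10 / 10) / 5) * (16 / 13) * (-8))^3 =-28073.58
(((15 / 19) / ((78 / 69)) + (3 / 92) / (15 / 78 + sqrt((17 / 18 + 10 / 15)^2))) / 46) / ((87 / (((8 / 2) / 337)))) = 1145089 / 538881128578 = 0.00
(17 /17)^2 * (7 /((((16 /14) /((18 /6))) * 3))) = 6.12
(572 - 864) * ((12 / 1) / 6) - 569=-1153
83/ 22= 3.77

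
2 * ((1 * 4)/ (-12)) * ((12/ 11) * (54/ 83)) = -432/ 913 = -0.47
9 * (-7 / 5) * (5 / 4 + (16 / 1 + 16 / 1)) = -8379 / 20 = -418.95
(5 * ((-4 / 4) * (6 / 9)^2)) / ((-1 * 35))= 4 / 63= 0.06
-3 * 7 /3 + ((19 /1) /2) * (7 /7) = 5 /2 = 2.50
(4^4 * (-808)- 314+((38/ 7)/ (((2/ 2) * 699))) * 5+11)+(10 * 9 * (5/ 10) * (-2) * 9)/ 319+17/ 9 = -970008342998/ 4682601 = -207151.61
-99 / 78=-1.27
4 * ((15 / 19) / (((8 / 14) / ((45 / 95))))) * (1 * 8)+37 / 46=361117 / 16606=21.75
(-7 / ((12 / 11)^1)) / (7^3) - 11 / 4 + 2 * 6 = 1357 / 147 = 9.23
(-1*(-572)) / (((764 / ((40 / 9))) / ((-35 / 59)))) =-200200 / 101421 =-1.97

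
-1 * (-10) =10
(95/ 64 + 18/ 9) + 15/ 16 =4.42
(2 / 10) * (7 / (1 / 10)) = 14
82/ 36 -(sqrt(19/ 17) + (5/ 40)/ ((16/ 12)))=629/ 288 -sqrt(323)/ 17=1.13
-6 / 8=-3 / 4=-0.75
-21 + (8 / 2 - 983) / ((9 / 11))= -10958 / 9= -1217.56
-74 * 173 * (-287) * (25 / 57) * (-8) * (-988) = 12737136533.33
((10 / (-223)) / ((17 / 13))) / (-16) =65 / 30328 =0.00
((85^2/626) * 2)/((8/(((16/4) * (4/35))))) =2890/2191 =1.32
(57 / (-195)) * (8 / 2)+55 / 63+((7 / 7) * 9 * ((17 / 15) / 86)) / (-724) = -75568001 / 254971080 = -0.30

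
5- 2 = 3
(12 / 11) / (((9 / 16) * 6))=32 / 99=0.32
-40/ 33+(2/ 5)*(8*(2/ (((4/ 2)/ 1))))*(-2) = -1256/ 165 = -7.61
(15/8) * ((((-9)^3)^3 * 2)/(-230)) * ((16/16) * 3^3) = 31381059609/184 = 170549237.01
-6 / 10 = -3 / 5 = -0.60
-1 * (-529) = 529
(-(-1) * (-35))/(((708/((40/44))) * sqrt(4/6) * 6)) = -175 * sqrt(6)/46728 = -0.01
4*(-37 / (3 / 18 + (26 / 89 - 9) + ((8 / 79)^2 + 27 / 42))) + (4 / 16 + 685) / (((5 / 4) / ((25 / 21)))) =671.38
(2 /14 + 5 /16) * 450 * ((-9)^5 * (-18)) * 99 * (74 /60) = 1489201312995 /56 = 26592880589.20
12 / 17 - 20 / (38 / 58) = -9632 / 323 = -29.82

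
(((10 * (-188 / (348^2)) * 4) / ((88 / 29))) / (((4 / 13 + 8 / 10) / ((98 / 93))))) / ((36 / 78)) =-9730175 / 230690592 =-0.04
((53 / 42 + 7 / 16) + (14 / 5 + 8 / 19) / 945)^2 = 73858389361 / 25472160000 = 2.90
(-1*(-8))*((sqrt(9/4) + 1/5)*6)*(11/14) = 2244/35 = 64.11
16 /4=4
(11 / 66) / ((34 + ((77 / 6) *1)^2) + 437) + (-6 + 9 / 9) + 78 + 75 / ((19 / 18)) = 144.05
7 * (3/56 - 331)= -18533/8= -2316.62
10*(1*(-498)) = -4980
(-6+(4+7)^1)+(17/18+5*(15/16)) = 1531/144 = 10.63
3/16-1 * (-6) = 99/16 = 6.19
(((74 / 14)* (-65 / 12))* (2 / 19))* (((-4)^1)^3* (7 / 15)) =90.01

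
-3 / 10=-0.30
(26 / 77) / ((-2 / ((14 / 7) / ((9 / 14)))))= -52 / 99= -0.53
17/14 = 1.21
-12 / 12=-1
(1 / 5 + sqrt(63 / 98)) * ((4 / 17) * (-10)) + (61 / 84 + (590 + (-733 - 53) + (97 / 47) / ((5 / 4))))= -65133841 / 335580 - 60 * sqrt(14) / 119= -195.98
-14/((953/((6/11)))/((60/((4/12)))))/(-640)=189/83864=0.00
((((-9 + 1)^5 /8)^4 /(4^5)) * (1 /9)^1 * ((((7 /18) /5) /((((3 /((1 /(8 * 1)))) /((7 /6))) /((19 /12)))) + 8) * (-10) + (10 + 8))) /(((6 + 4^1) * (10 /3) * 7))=-207265458028544 /25515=-8123278778.31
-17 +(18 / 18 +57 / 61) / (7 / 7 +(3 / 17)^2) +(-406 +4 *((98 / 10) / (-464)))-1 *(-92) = -1735462001 / 5271620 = -329.21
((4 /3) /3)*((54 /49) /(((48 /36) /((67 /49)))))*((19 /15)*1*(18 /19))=7236 /12005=0.60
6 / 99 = 2 / 33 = 0.06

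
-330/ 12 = -55/ 2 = -27.50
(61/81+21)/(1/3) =1762/27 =65.26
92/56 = 23/14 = 1.64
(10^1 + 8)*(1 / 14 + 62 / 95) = 13.03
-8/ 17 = -0.47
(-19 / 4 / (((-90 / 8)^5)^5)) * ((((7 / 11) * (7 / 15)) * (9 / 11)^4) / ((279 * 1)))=262053203317620736 / 21978684495067995575077485416829586029052734375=0.00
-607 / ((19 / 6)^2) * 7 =-152964 / 361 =-423.72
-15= -15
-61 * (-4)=244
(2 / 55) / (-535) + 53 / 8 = 1559509 / 235400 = 6.62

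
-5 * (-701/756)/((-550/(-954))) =37153/4620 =8.04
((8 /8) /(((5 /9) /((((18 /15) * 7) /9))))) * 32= 1344 /25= 53.76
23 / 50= 0.46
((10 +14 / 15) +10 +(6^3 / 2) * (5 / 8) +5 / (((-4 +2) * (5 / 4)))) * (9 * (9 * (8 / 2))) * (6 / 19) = 840132 / 95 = 8843.49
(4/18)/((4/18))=1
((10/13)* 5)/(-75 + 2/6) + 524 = 762869/1456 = 523.95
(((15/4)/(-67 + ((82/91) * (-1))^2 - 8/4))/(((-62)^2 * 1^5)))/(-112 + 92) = 24843/34729156160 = 0.00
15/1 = 15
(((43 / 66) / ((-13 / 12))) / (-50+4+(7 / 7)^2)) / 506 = 43 / 1628055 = 0.00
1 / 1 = 1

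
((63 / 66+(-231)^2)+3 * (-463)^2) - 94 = 15320249 / 22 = 696374.95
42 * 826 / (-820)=-8673 / 205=-42.31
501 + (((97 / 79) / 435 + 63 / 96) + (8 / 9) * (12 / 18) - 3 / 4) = 4963422161 / 9897120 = 501.50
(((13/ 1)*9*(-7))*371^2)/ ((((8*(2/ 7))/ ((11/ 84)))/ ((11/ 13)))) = -349745781/ 64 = -5464777.83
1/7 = 0.14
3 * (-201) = -603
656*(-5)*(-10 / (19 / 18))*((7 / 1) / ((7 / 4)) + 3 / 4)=147600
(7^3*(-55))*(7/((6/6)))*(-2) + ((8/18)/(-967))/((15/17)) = 34478239882/130545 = 264110.00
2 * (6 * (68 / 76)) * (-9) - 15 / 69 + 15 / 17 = -712936 / 7429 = -95.97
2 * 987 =1974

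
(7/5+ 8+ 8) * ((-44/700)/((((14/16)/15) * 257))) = -22968/314825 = -0.07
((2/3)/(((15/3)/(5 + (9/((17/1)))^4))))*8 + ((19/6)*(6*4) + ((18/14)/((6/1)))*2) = 717762617/8769705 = 81.85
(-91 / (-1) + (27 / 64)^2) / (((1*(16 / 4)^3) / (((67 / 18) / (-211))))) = -0.03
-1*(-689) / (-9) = -76.56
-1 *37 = -37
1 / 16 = 0.06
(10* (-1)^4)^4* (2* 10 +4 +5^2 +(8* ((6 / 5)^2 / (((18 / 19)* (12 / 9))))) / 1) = 581200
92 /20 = 23 /5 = 4.60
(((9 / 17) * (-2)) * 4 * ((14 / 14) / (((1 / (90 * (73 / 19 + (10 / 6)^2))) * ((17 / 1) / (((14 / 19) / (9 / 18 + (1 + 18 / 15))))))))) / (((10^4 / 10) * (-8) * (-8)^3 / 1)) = -1981 / 200311680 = -0.00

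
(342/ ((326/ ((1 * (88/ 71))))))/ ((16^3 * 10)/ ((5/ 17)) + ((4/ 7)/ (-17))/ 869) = 0.00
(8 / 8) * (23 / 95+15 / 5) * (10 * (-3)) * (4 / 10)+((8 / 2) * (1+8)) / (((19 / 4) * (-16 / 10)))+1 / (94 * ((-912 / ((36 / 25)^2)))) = -48715527 / 1116250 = -43.64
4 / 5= 0.80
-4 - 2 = -6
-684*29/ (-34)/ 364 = 4959/ 3094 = 1.60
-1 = -1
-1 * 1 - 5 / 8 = -13 / 8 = -1.62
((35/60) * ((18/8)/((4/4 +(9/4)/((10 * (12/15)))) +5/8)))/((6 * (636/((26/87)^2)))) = 1183/73411731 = 0.00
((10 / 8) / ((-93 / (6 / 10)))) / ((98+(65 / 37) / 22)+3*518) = -407 / 83377166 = -0.00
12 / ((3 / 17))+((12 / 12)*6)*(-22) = -64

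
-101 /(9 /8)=-808 /9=-89.78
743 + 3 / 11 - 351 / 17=135131 / 187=722.63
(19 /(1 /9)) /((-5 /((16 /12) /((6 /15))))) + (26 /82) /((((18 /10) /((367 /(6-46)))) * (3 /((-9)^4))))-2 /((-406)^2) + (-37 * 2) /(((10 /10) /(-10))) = -39314416389 /13516552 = -2908.61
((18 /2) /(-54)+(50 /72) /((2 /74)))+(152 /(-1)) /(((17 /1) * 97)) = 1509959 /59364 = 25.44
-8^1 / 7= -8 / 7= -1.14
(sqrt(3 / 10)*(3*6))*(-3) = -27*sqrt(30) / 5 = -29.58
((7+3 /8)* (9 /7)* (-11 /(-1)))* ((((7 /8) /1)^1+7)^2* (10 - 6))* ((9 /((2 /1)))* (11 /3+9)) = 188775279 /128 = 1474806.87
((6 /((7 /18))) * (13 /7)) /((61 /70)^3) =9828000 /226981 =43.30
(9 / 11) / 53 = 9 / 583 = 0.02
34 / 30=17 / 15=1.13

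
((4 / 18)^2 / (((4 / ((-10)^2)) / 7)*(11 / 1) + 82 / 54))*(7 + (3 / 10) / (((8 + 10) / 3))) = 1645 / 7472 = 0.22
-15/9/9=-0.19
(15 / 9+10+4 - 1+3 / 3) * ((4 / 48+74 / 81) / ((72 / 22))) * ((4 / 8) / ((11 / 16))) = 15181 / 4374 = 3.47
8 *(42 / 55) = 336 / 55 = 6.11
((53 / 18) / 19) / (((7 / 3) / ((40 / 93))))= 1060 / 37107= 0.03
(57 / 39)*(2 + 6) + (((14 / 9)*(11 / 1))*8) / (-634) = 425648 / 37089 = 11.48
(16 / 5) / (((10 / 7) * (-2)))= -28 / 25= -1.12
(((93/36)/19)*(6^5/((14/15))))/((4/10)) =376650/133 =2831.95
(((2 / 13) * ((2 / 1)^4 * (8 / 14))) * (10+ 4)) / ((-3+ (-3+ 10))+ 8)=64 / 39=1.64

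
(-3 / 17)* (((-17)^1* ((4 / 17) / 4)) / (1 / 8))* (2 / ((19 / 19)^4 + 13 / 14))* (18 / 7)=64 / 17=3.76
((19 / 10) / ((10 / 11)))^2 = 43681 / 10000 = 4.37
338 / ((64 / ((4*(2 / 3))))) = 169 / 12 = 14.08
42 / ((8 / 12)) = 63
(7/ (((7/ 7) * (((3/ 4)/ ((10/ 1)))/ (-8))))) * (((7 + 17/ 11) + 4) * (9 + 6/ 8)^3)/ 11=-95503590/ 121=-789285.87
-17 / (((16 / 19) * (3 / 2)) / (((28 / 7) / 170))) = -19 / 60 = -0.32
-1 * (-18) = 18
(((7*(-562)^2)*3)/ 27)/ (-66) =-1105454/ 297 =-3722.07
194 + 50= 244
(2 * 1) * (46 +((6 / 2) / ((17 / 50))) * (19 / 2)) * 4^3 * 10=2824960 / 17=166174.12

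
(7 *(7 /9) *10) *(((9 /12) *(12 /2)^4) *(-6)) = -317520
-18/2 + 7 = -2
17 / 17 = 1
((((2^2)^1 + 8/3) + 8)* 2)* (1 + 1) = 176/3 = 58.67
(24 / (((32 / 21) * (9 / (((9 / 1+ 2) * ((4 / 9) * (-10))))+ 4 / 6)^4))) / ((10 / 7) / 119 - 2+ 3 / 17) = -38708461440000 / 241452437681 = -160.32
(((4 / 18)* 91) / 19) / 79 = 0.01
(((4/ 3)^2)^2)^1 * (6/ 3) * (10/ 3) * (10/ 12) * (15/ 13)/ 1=64000/ 3159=20.26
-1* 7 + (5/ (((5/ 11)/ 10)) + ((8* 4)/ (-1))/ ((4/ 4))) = 71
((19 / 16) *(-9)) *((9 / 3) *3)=-1539 / 16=-96.19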